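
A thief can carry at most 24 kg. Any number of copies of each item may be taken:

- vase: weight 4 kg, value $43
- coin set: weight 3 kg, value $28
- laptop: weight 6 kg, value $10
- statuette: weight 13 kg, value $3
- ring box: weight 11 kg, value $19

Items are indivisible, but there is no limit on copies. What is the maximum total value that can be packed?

Best value-per-unit is vase at 43/4, and filling with it alone uses weight 6×4=24. No mix of the others beats 6×43 = 258.

$258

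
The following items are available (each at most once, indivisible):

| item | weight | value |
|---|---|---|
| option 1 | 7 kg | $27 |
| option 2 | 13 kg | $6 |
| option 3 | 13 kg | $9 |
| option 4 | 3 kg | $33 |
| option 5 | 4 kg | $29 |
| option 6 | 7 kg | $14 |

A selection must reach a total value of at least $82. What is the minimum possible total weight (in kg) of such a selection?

Subsets with value ≥ 82, sorted by total weight:
- option 1+option 4+option 5: weight 14, value 89
- option 1+option 4+option 5+option 6: weight 21, value 103
Minimum weight: 14 kg.

14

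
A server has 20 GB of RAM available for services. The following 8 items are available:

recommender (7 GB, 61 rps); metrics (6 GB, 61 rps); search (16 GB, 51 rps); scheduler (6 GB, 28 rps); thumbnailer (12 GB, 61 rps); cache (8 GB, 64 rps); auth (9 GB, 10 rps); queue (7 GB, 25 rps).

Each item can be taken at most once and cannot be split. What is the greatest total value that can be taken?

Check high-value combinations within 20 GB:
- metrics+scheduler+cache: memory 6+6+8=20, value 61+28+64=153
- recommender+metrics+scheduler: memory 7+6+6=19, value 61+61+28=150
- recommender+metrics+queue: memory 7+6+7=20, value 61+61+25=147
Best: 153 rps.

153 rps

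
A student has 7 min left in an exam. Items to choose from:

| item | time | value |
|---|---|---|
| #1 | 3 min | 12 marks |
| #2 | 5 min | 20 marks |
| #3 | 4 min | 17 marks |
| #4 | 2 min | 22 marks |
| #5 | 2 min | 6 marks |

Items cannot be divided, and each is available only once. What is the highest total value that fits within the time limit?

42 marks

Check high-value combinations within 7 min:
- #2+#4: time 5+2=7, value 20+22=42
- #1+#4+#5: time 3+2+2=7, value 12+22+6=40
- #3+#4: time 4+2=6, value 17+22=39
- #1+#4: time 3+2=5, value 12+22=34
Best: 42 marks.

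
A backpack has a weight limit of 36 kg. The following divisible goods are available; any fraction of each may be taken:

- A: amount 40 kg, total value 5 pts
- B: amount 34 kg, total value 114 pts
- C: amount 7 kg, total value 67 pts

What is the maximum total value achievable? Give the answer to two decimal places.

164.24

Take in order of value per unit:
- C (67/7 per unit): all 7 → value 67, running total 67.00
- B (114/34 per unit): 29 of 34 → value 29×114/34 = 97.2353, running total 164.24
Total 164.24.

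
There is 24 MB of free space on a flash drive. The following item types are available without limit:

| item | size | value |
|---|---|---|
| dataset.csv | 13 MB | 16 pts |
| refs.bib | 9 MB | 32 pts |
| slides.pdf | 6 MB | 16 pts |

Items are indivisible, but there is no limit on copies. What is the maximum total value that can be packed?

80 pts

Best value-per-unit is refs.bib at 32/9; filling with it alone gives 2×32 = 64.
Optimal mix: 2×refs.bib + 1×slides.pdf → size 24, value 80.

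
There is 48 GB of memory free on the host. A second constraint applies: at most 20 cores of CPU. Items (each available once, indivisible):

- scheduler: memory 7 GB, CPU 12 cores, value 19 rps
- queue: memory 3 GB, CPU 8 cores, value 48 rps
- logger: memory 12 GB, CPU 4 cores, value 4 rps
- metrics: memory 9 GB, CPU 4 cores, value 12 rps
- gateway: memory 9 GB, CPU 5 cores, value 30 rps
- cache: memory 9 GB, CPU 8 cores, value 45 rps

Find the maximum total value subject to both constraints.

105 rps

Feasible sets respecting both limits:
- queue+metrics+cache: memory 21, CPU 20, value 105
- queue+logger+cache: memory 24, CPU 20, value 97
- queue+cache: memory 12, CPU 16, value 93
Best: 105 rps.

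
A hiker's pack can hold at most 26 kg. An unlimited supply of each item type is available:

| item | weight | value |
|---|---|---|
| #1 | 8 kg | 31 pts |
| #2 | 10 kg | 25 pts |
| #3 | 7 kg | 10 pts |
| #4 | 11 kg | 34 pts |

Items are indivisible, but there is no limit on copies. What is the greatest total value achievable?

Best value-per-unit is #1 at 31/8, and filling with it alone uses weight 3×8=24. No mix of the others beats 3×31 = 93.

93 pts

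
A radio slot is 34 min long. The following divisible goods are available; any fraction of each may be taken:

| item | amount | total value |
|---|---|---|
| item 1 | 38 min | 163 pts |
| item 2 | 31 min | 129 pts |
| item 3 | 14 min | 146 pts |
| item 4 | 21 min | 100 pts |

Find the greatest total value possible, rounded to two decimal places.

241.24

Take in order of value per unit:
- item 3 (146/14 per unit): all 14 → value 146, running total 146.00
- item 4 (100/21 per unit): 20 of 21 → value 20×100/21 = 95.2381, running total 241.24
Total 241.24.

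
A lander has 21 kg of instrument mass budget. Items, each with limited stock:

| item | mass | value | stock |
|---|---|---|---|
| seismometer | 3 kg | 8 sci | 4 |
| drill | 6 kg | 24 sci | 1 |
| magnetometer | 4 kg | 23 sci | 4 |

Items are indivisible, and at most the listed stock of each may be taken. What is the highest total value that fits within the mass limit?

101 sci

Best selections within mass 21 and stock limits:
- 1×seismometer + 1×drill + 3×magnetometer: mass 21, value 101
- 1×seismometer + 4×magnetometer: mass 19, value 100
- 1×drill + 3×magnetometer: mass 18, value 93
Best: 101 sci.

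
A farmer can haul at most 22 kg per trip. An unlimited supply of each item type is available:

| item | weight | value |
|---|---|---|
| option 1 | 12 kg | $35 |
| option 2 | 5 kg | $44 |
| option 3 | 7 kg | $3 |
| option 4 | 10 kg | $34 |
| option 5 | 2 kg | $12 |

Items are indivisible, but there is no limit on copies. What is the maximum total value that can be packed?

Best value-per-unit is option 2 at 44/5; filling with it alone gives 4×44 = 176.
Optimal mix: 4×option 2 + 1×option 5 → weight 22, value 188.

$188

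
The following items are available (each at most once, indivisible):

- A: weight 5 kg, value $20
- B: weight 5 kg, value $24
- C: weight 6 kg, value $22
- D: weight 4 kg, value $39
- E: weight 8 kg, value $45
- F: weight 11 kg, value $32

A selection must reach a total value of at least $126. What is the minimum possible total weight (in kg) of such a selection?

22

Subsets with value ≥ 126, sorted by total weight:
- A+B+D+E: weight 22, value 128
- B+C+D+E: weight 23, value 130
Minimum weight: 22 kg.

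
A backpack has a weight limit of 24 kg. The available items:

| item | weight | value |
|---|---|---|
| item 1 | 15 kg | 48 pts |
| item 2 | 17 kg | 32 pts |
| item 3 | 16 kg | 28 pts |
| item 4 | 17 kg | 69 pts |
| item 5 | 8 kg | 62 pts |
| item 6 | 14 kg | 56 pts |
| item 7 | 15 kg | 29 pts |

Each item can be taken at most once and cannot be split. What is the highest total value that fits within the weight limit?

Check high-value combinations within 24 kg:
- item 5+item 6: weight 8+14=22, value 62+56=118
- item 1+item 5: weight 15+8=23, value 48+62=110
- item 5+item 7: weight 8+15=23, value 62+29=91
Best: 118 pts.

118 pts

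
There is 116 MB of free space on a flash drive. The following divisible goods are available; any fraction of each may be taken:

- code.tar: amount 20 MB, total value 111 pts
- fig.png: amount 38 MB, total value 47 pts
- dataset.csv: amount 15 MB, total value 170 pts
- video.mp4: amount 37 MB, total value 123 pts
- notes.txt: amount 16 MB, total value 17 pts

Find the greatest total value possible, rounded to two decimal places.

457.38

Take in order of value per unit:
- dataset.csv (170/15 per unit): all 15 → value 170, running total 170.00
- code.tar (111/20 per unit): all 20 → value 111, running total 281.00
- video.mp4 (123/37 per unit): all 37 → value 123, running total 404.00
- fig.png (47/38 per unit): all 38 → value 47, running total 451.00
- notes.txt (17/16 per unit): 6 of 16 → value 6×17/16 = 6.3750, running total 457.38
Total 457.38.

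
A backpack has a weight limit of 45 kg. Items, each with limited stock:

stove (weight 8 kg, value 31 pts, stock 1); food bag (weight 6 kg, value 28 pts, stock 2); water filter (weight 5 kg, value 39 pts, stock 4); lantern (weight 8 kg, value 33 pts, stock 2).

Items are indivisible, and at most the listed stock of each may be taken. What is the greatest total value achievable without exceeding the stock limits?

Top feasible selections:
- 1×stove + 4×water filter + 2×lantern: weight 44, value 253
- 1×food bag + 4×water filter + 2×lantern: weight 42, value 250
Best: 253 pts.

253 pts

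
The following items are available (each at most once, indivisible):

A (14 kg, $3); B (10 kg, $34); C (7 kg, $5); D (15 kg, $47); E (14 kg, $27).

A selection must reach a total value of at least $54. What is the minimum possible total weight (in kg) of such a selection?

Subsets with value ≥ 54, sorted by total weight:
- B+E: weight 24, value 61
- B+D: weight 25, value 81
- D+E: weight 29, value 74
Minimum weight: 24 kg.

24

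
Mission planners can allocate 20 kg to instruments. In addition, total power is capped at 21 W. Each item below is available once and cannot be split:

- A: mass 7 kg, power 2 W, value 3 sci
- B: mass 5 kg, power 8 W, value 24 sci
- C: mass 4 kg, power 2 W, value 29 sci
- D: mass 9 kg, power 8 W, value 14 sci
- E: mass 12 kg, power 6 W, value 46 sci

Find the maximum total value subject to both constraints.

75 sci

Feasible sets respecting both limits:
- C+E: mass 16, power 8, value 75
- B+E: mass 17, power 14, value 70
- B+C+D: mass 18, power 18, value 67
- A+B+C: mass 16, power 12, value 56
Best: 75 sci.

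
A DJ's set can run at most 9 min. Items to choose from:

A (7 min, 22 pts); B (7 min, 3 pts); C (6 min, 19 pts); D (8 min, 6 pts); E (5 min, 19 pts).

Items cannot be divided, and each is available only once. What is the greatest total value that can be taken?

22 pts

This is a 0/1 knapsack; check combinations near the capacity.
- A: duration 7, value 22
- E: duration 5, value 19
- C: duration 6, value 19
- D: duration 8, value 6
- B: duration 7, value 3
Best: 22 pts.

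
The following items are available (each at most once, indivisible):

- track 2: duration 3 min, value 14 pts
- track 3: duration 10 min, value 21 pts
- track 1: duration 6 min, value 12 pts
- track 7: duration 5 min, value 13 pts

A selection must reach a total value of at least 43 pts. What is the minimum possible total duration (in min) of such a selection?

Subsets with value ≥ 43, sorted by total duration:
- track 2+track 3+track 7: duration 18, value 48
- track 2+track 3+track 1: duration 19, value 47
- track 3+track 1+track 7: duration 21, value 46
- track 2+track 3+track 1+track 7: duration 24, value 60
Minimum duration: 18 min.

18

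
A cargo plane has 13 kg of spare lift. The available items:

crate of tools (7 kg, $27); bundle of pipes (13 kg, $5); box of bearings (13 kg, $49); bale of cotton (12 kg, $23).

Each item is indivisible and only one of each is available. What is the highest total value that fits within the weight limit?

$49

Check high-value combinations within 13 kg:
- box of bearings: weight 13, value 49
- crate of tools: weight 7, value 27
- bale of cotton: weight 12, value 23
- bundle of pipes: weight 13, value 5
Best: $49.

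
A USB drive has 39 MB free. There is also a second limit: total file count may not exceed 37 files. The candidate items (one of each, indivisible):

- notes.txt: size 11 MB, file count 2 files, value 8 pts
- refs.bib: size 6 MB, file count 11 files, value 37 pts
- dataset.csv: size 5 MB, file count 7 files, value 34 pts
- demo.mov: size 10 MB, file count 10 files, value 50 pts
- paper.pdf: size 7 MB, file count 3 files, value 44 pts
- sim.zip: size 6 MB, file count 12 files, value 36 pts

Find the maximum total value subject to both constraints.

173 pts

Feasible sets respecting both limits:
- notes.txt+refs.bib+dataset.csv+demo.mov+paper.pdf: size 39, file count 33, value 173
- notes.txt+dataset.csv+demo.mov+paper.pdf+sim.zip: size 39, file count 34, value 172
- refs.bib+demo.mov+paper.pdf+sim.zip: size 29, file count 36, value 167
- refs.bib+dataset.csv+demo.mov+paper.pdf: size 28, file count 31, value 165
Best: 173 pts.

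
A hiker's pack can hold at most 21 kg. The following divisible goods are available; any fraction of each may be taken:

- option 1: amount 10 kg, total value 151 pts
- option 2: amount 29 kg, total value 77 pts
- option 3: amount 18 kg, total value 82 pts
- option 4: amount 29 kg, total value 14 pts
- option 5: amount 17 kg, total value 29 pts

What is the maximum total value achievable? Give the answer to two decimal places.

Take in order of value per unit:
- option 1 (151/10 per unit): all 10 → value 151, running total 151.00
- option 3 (82/18 per unit): 11 of 18 → value 11×82/18 = 50.1111, running total 201.11
Total 201.11.

201.11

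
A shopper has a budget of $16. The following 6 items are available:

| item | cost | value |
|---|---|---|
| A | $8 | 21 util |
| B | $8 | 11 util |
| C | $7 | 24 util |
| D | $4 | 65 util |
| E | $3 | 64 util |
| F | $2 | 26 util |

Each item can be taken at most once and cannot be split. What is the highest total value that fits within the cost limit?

Check high-value combinations within $16:
- C+D+E+F: cost 7+4+3+2=16, value 24+65+64+26=179
- D+E+F: cost 4+3+2=9, value 65+64+26=155
- C+D+E: cost 7+4+3=14, value 24+65+64=153
- A+D+E: cost 8+4+3=15, value 21+65+64=150
Best: 179 util.

179 util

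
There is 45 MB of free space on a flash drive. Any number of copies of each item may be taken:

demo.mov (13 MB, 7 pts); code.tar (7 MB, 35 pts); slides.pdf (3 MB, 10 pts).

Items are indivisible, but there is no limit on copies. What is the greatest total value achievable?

Best value-per-unit is code.tar at 35/7; filling with it alone gives 6×35 = 210.
Optimal mix: 6×code.tar + 1×slides.pdf → size 45, value 220.

220 pts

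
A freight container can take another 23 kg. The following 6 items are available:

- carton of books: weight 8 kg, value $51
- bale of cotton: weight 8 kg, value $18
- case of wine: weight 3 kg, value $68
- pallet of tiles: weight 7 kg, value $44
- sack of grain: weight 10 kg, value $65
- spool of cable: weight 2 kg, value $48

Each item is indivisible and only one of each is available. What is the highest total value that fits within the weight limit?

Check high-value combinations within 23 kg:
- carton of books+case of wine+sack of grain+spool of cable: weight 8+3+10+2=23, value 51+68+65+48=232
- case of wine+pallet of tiles+sack of grain+spool of cable: weight 3+7+10+2=22, value 68+44+65+48=225
- carton of books+case of wine+pallet of tiles+spool of cable: weight 8+3+7+2=20, value 51+68+44+48=211
Best: $232.

$232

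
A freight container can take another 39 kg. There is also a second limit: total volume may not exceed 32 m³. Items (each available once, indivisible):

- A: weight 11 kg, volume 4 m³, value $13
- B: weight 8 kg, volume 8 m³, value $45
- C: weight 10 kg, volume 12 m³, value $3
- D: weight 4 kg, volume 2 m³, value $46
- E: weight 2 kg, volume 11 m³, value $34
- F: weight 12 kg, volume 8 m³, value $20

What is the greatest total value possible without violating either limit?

Feasible sets respecting both limits:
- B+D+E+F: weight 26, volume 29, value 145
- A+B+D+E: weight 25, volume 25, value 138
- B+D+E: weight 14, volume 21, value 125
Best: $145.

$145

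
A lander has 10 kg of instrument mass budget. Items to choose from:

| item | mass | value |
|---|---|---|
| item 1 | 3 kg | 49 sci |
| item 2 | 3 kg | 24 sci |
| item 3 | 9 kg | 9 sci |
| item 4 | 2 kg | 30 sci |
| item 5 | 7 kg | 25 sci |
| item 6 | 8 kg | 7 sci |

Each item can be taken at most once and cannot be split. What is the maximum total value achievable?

This is a 0/1 knapsack; check combinations near the capacity.
- item 1+item 2+item 4: mass 3+3+2=8, value 49+24+30=103
- item 1+item 4: mass 3+2=5, value 49+30=79
- item 1+item 5: mass 3+7=10, value 49+25=74
- item 1+item 2: mass 3+3=6, value 49+24=73
Best: 103 sci.

103 sci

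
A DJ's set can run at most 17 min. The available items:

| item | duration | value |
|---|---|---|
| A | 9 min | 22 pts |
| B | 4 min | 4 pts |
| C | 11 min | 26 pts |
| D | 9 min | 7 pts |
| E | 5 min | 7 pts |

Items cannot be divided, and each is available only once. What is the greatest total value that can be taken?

Check high-value combinations within 17 min:
- C+E: duration 11+5=16, value 26+7=33
- B+C: duration 4+11=15, value 4+26=30
- A+E: duration 9+5=14, value 22+7=29
Best: 33 pts.

33 pts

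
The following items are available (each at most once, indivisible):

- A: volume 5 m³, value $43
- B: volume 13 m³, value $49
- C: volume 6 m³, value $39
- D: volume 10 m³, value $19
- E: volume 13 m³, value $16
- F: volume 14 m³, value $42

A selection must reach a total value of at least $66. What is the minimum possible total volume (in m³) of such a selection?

11

Subsets with value ≥ 66, sorted by total volume:
- A+C: volume 11, value 82
- A+B: volume 18, value 92
- B+C: volume 19, value 88
- A+F: volume 19, value 85
Minimum volume: 11 m³.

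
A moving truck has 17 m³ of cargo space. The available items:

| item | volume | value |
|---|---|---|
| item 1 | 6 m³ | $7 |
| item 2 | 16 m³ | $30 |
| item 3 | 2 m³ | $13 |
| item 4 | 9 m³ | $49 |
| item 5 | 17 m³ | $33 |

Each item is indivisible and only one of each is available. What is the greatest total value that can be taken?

Check high-value combinations within 17 m³:
- item 1+item 3+item 4: volume 6+2+9=17, value 7+13+49=69
- item 3+item 4: volume 2+9=11, value 13+49=62
- item 1+item 4: volume 6+9=15, value 7+49=56
Best: $69.

$69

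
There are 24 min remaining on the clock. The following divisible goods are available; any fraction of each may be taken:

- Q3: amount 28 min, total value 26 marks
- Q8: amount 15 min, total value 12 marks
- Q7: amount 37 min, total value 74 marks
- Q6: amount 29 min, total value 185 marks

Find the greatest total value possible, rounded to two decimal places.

Take in order of value per unit:
- Q6 (185/29 per unit): 24 of 29 → value 24×185/29 = 153.1034, running total 153.10
Total 153.10.

153.10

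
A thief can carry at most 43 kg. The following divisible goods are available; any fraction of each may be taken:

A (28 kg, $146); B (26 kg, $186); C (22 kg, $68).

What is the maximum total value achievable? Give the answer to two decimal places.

274.64

Take in order of value per unit:
- B (186/26 per unit): all 26 → value 186, running total 186.00
- A (146/28 per unit): 17 of 28 → value 17×146/28 = 88.6429, running total 274.64
Total 274.64.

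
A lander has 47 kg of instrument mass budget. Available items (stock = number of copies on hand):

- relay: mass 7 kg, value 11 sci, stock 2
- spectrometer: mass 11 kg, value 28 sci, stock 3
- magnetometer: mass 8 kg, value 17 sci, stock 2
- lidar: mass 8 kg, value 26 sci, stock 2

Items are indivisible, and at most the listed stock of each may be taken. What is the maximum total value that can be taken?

Top feasible selections:
- 2×spectrometer + 1×magnetometer + 2×lidar: mass 46, value 125
- 1×relay + 2×spectrometer + 2×lidar: mass 45, value 119
Best: 125 sci.

125 sci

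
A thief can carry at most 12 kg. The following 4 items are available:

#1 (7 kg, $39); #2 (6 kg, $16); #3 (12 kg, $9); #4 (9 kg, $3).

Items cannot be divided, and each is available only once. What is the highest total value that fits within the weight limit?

$39

Check high-value combinations within 12 kg:
- #1: weight 7, value 39
- #2: weight 6, value 16
- #3: weight 12, value 9
Best: $39.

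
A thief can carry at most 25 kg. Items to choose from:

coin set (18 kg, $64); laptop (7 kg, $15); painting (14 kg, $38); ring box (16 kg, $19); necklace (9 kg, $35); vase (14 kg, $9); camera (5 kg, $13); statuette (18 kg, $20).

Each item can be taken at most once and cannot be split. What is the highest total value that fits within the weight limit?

$79

This is a 0/1 knapsack; check combinations near the capacity.
- coin set+laptop: weight 18+7=25, value 64+15=79
- coin set+camera: weight 18+5=23, value 64+13=77
- painting+necklace: weight 14+9=23, value 38+35=73
- coin set: weight 18, value 64
- laptop+necklace+camera: weight 7+9+5=21, value 15+35+13=63
Best: $79.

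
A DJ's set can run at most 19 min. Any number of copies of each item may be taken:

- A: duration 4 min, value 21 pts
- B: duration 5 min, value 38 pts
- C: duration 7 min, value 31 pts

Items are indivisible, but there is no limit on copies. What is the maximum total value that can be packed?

135 pts

Best value-per-unit is B at 38/5; filling with it alone gives 3×38 = 114.
Optimal mix: 1×A + 3×B → duration 19, value 135.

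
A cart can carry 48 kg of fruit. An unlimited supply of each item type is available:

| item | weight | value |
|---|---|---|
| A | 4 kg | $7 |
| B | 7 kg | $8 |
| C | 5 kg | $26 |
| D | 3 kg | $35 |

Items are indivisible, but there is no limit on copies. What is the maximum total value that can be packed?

$560

Best value-per-unit is D at 35/3, and filling with it alone uses weight 16×3=48. No mix of the others beats 16×35 = 560.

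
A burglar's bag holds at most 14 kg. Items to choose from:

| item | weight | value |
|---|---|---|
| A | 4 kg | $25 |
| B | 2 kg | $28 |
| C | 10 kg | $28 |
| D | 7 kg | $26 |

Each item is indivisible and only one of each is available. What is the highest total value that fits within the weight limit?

Check high-value combinations within 14 kg:
- A+B+D: weight 4+2+7=13, value 25+28+26=79
- B+C: weight 2+10=12, value 28+28=56
- B+D: weight 2+7=9, value 28+26=54
Best: $79.

$79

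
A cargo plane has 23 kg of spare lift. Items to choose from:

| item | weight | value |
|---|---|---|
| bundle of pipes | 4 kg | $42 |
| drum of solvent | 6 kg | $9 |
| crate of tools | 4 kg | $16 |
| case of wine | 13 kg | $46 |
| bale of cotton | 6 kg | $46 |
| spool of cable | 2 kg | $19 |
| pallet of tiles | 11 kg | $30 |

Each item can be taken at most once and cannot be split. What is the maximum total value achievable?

Check high-value combinations within 23 kg:
- bundle of pipes+bale of cotton+spool of cable+pallet of tiles: weight 4+6+2+11=23, value 42+46+19+30=137
- bundle of pipes+case of wine+bale of cotton: weight 4+13+6=23, value 42+46+46=134
- bundle of pipes+drum of solvent+crate of tools+bale of cotton+spool of cable: weight 4+6+4+6+2=22, value 42+9+16+46+19=132
- bundle of pipes+crate of tools+bale of cotton+spool of cable: weight 4+4+6+2=16, value 42+16+46+19=123
- bundle of pipes+crate of tools+case of wine+spool of cable: weight 4+4+13+2=23, value 42+16+46+19=123
Best: $137.

$137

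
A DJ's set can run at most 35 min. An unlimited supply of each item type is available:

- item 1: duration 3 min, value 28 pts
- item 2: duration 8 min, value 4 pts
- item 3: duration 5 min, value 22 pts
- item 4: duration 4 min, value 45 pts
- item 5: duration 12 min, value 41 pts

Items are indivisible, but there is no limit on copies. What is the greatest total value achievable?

Best value-per-unit is item 4 at 45/4; filling with it alone gives 8×45 = 360.
Optimal mix: 1×item 1 + 8×item 4 → duration 35, value 388.

388 pts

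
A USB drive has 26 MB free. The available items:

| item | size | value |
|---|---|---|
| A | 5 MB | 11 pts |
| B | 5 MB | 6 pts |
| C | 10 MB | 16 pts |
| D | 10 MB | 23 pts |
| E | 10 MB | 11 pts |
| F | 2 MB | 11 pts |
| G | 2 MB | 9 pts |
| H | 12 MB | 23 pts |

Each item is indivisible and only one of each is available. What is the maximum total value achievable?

66 pts

This is a 0/1 knapsack; check combinations near the capacity.
- D+F+G+H: size 10+2+2+12=26, value 23+11+9+23=66
- A+B+D+F+G: size 5+5+10+2+2=24, value 11+6+23+11+9=60
- A+B+F+G+H: size 5+5+2+2+12=26, value 11+6+11+9+23=60
- C+D+F+G: size 10+10+2+2=24, value 16+23+11+9=59
- C+F+G+H: size 10+2+2+12=26, value 16+11+9+23=59
Best: 66 pts.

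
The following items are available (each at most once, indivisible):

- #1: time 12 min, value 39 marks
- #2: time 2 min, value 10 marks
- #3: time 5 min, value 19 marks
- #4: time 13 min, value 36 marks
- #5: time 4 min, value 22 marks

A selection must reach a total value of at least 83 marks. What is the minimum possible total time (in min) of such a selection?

23

Subsets with value ≥ 83, sorted by total time:
- #1+#2+#3+#5: time 23, value 90
- #2+#3+#4+#5: time 24, value 87
Minimum time: 23 min.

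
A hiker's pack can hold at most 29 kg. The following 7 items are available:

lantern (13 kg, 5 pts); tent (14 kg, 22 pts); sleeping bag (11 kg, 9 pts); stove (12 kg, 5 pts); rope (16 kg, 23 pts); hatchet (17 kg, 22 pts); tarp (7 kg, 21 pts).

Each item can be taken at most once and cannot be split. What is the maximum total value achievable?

Check high-value combinations within 29 kg:
- rope+tarp: weight 16+7=23, value 23+21=44
- tent+tarp: weight 14+7=21, value 22+21=43
- hatchet+tarp: weight 17+7=24, value 22+21=43
Best: 44 pts.

44 pts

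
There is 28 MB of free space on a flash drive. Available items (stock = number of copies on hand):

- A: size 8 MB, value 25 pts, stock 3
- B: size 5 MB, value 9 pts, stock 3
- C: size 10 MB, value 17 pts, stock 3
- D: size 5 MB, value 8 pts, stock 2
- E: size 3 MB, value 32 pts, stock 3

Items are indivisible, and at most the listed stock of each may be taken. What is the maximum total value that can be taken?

Best selections within size 28 and stock limits:
- 2×A + 3×E: size 25, value 146
- 1×A + 2×B + 3×E: size 27, value 139
- 1×A + 1×C + 3×E: size 27, value 138
- 1×A + 1×B + 1×D + 3×E: size 27, value 138
Best: 146 pts.

146 pts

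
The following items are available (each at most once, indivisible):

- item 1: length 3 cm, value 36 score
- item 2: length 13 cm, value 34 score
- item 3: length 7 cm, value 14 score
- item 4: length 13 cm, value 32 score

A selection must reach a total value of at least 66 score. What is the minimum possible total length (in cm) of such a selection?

Subsets with value ≥ 66, sorted by total length:
- item 1+item 2: length 16, value 70
- item 1+item 4: length 16, value 68
- item 1+item 2+item 3: length 23, value 84
- item 1+item 3+item 4: length 23, value 82
Minimum length: 16 cm.

16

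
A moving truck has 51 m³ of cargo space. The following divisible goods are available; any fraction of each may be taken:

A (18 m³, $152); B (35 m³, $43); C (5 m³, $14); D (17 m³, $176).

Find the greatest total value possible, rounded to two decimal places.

355.51

Take in order of value per unit:
- D (176/17 per unit): all 17 → value 176, running total 176.00
- A (152/18 per unit): all 18 → value 152, running total 328.00
- C (14/5 per unit): all 5 → value 14, running total 342.00
- B (43/35 per unit): 11 of 35 → value 11×43/35 = 13.5143, running total 355.51
Total 355.51.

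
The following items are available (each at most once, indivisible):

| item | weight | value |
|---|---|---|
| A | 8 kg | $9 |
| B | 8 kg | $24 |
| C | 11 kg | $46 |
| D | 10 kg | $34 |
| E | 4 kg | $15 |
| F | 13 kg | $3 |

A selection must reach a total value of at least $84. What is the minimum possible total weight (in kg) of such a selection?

23

Subsets with value ≥ 84, sorted by total weight:
- B+C+E: weight 23, value 85
- C+D+E: weight 25, value 95
Minimum weight: 23 kg.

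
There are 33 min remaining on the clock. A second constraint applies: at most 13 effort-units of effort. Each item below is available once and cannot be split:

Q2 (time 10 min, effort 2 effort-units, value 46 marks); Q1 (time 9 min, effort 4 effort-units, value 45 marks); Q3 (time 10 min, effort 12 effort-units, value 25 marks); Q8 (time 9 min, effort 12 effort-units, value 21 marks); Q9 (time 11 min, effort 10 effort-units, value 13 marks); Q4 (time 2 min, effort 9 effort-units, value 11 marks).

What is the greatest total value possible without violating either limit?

91 marks

Feasible sets respecting both limits:
- Q2+Q1: time 19, effort 6, value 91
- Q2+Q9: time 21, effort 12, value 59
- Q2+Q4: time 12, effort 11, value 57
- Q1+Q4: time 11, effort 13, value 56
Best: 91 marks.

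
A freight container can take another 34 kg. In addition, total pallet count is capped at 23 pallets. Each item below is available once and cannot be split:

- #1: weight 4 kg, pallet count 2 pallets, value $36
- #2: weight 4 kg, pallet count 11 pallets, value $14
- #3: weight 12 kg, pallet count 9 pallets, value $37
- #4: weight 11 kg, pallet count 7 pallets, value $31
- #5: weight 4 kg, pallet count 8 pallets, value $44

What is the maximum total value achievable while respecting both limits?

$117

Feasible sets respecting both limits:
- #1+#3+#5: weight 20, pallet count 19, value 117
- #1+#4+#5: weight 19, pallet count 17, value 111
- #1+#3+#4: weight 27, pallet count 18, value 104
Best: $117.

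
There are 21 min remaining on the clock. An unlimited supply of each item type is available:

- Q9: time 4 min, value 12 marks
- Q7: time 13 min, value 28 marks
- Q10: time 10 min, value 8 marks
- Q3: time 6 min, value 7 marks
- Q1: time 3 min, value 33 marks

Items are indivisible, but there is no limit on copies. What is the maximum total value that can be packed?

231 marks

Best value-per-unit is Q1 at 33/3, and filling with it alone uses time 7×3=21. No mix of the others beats 7×33 = 231.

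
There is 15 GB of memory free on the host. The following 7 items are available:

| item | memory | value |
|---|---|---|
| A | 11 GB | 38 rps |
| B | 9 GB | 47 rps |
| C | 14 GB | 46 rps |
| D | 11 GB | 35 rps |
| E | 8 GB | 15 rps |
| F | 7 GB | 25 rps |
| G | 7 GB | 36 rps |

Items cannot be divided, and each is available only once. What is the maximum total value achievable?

This is a 0/1 knapsack; check combinations near the capacity.
- F+G: memory 7+7=14, value 25+36=61
- E+G: memory 8+7=15, value 15+36=51
- B: memory 9, value 47
- C: memory 14, value 46
- E+F: memory 8+7=15, value 15+25=40
Best: 61 rps.

61 rps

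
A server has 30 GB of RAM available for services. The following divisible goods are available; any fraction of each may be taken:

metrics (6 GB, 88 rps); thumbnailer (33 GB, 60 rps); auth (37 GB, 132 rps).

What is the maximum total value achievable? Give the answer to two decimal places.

Take in order of value per unit:
- metrics (88/6 per unit): all 6 → value 88, running total 88.00
- auth (132/37 per unit): 24 of 37 → value 24×132/37 = 85.6216, running total 173.62
Total 173.62.

173.62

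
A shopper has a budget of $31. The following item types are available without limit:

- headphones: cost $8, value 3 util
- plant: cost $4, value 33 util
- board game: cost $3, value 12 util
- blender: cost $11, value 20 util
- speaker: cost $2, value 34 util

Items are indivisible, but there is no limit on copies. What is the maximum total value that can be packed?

510 util

Best value-per-unit is speaker at 34/2, and filling with it alone uses cost 15×2=30. No mix of the others beats 15×34 = 510.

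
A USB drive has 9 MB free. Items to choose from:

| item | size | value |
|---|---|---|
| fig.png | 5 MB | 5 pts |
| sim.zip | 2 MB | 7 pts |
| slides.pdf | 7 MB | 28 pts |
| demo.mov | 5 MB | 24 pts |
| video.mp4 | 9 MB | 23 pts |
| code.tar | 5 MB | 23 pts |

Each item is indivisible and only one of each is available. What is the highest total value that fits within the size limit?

Check high-value combinations within 9 MB:
- sim.zip+slides.pdf: size 2+7=9, value 7+28=35
- sim.zip+demo.mov: size 2+5=7, value 7+24=31
- sim.zip+code.tar: size 2+5=7, value 7+23=30
- slides.pdf: size 7, value 28
- demo.mov: size 5, value 24
Best: 35 pts.

35 pts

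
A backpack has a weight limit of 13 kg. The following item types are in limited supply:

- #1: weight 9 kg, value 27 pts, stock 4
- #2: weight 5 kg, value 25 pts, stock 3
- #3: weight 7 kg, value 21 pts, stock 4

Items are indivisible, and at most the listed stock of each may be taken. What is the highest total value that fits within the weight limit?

Best selections within weight 13 and stock limits:
- 2×#2: weight 10, value 50
- 1×#2 + 1×#3: weight 12, value 46
Best: 50 pts.

50 pts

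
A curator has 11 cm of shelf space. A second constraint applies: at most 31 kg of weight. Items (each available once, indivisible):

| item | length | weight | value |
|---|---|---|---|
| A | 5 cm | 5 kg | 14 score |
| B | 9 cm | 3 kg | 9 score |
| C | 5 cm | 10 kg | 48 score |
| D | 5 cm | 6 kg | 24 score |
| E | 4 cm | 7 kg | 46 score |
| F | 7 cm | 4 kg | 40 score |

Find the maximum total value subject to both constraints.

94 score

Feasible sets respecting both limits:
- C+E: length 9, weight 17, value 94
- E+F: length 11, weight 11, value 86
- C+D: length 10, weight 16, value 72
- D+E: length 9, weight 13, value 70
Best: 94 score.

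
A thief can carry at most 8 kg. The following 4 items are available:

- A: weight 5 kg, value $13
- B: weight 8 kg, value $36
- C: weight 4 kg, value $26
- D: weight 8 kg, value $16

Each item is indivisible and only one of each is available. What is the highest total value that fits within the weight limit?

$36

Check high-value combinations within 8 kg:
- B: weight 8, value 36
- C: weight 4, value 26
- D: weight 8, value 16
- A: weight 5, value 13
Best: $36.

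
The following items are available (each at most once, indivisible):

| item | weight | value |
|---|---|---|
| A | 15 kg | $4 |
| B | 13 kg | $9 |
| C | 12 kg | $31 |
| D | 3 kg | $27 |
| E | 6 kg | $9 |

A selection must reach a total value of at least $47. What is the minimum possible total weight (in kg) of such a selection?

Subsets with value ≥ 47, sorted by total weight:
- C+D: weight 15, value 58
- C+D+E: weight 21, value 67
Minimum weight: 15 kg.

15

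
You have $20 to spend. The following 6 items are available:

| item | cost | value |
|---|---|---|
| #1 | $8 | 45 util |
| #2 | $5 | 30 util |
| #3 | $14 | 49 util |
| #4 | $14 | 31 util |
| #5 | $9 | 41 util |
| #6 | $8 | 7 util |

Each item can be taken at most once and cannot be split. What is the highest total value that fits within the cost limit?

Check high-value combinations within $20:
- #1+#5: cost 8+9=17, value 45+41=86
- #2+#3: cost 5+14=19, value 30+49=79
- #1+#2: cost 8+5=13, value 45+30=75
- #2+#5: cost 5+9=14, value 30+41=71
Best: 86 util.

86 util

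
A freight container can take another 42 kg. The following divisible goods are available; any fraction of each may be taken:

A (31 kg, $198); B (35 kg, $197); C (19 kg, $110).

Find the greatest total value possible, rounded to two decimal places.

Take in order of value per unit:
- A (198/31 per unit): all 31 → value 198, running total 198.00
- C (110/19 per unit): 11 of 19 → value 11×110/19 = 63.6842, running total 261.68
Total 261.68.

261.68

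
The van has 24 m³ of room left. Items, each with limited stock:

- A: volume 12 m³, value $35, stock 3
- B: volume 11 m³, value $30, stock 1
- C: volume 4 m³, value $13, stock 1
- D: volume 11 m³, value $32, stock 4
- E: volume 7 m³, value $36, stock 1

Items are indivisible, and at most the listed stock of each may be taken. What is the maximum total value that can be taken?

Best selections within volume 24 and stock limits:
- 1×A + 1×C + 1×E: volume 23, value 84
- 1×C + 1×D + 1×E: volume 22, value 81
Best: $84.

$84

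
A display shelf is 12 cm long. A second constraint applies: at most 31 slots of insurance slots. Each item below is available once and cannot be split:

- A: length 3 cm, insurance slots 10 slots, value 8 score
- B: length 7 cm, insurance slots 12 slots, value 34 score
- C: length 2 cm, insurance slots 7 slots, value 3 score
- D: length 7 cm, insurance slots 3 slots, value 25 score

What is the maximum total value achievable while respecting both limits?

Feasible sets respecting both limits:
- A+B+C: length 12, insurance slots 29, value 45
- A+B: length 10, insurance slots 22, value 42
- B+C: length 9, insurance slots 19, value 37
Best: 45 score.

45 score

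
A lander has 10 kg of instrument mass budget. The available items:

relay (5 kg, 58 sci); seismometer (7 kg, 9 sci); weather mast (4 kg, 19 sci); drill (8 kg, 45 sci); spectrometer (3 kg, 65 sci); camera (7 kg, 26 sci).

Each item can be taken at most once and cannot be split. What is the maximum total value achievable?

Check high-value combinations within 10 kg:
- relay+spectrometer: mass 5+3=8, value 58+65=123
- spectrometer+camera: mass 3+7=10, value 65+26=91
- weather mast+spectrometer: mass 4+3=7, value 19+65=84
- relay+weather mast: mass 5+4=9, value 58+19=77
- seismometer+spectrometer: mass 7+3=10, value 9+65=74
Best: 123 sci.

123 sci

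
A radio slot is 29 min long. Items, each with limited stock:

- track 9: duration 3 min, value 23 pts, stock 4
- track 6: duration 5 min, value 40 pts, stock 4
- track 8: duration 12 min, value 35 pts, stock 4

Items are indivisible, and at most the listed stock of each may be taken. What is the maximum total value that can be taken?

229 pts

Best selections within duration 29 and stock limits:
- 3×track 9 + 4×track 6: duration 29, value 229
- 4×track 9 + 3×track 6: duration 27, value 212
- 2×track 9 + 4×track 6: duration 26, value 206
Best: 229 pts.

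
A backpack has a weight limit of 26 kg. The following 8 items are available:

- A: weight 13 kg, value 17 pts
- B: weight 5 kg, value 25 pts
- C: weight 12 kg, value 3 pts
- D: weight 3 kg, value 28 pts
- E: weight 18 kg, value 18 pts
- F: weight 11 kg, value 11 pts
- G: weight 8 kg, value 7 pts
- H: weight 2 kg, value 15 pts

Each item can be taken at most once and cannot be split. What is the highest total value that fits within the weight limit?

85 pts

Check high-value combinations within 26 kg:
- A+B+D+H: weight 13+5+3+2=23, value 17+25+28+15=85
- B+D+F+H: weight 5+3+11+2=21, value 25+28+11+15=79
- B+D+G+H: weight 5+3+8+2=18, value 25+28+7+15=75
- B+C+D+H: weight 5+12+3+2=22, value 25+3+28+15=71
- B+D+E: weight 5+3+18=26, value 25+28+18=71
Best: 85 pts.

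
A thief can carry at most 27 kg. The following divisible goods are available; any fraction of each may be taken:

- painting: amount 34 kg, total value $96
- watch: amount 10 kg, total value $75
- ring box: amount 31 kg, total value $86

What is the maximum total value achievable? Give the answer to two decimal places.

123.00

Take in order of value per unit:
- watch (75/10 per unit): all 10 → value 75, running total 75.00
- painting (96/34 per unit): 17 of 34 → value 17×96/34 = 48.0000, running total 123.00
Total 123.00.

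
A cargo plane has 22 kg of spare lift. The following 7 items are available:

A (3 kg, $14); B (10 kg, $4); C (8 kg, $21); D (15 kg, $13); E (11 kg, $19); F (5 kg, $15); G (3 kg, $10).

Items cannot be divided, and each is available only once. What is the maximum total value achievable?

$60

Check high-value combinations within 22 kg:
- A+C+F+G: weight 3+8+5+3=19, value 14+21+15+10=60
- A+E+F+G: weight 3+11+5+3=22, value 14+19+15+10=58
- A+C+E: weight 3+8+11=22, value 14+21+19=54
- A+C+F: weight 3+8+5=16, value 14+21+15=50
- C+E+G: weight 8+11+3=22, value 21+19+10=50
Best: $60.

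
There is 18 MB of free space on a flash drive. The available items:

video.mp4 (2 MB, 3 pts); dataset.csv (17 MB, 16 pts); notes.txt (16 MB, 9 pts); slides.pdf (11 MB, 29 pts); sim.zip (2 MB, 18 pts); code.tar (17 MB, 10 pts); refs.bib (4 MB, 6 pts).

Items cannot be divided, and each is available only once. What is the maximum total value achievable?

53 pts

Check high-value combinations within 18 MB:
- slides.pdf+sim.zip+refs.bib: size 11+2+4=17, value 29+18+6=53
- video.mp4+slides.pdf+sim.zip: size 2+11+2=15, value 3+29+18=50
- slides.pdf+sim.zip: size 11+2=13, value 29+18=47
Best: 53 pts.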